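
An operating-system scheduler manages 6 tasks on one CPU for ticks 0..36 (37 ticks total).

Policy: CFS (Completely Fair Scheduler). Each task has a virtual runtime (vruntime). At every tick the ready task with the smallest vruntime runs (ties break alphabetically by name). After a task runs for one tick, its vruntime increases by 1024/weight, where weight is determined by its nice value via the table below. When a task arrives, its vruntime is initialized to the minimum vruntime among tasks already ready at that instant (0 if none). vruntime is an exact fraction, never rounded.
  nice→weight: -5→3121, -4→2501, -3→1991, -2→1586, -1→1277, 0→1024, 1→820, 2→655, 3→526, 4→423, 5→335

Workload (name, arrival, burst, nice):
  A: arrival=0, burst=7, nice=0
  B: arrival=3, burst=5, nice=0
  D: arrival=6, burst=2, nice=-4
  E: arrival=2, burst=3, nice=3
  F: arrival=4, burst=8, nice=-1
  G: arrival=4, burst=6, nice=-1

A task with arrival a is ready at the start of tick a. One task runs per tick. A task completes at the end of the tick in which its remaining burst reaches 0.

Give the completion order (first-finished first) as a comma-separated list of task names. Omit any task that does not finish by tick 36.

completion order = D, E, A, B, G, F

t=0: vr[A=0] → run A
t=1: vr[A=1] → run A
t=2: vr[A=2 E=2] → run A
t=3: vr[A=3 B=2 E=2] → run B
t=4: vr[A=3 B=3 E=2 F=2 G=2] → run E
t=5: vr[A=3 B=3 E=1038/263 F=2 G=2] → run F
t=6: vr[A=3 B=3 D=2 E=1038/263 F=3578/1277 G=2] → run D
t=7: vr[A=3 B=3 D=6026/2501 E=1038/263 F=3578/1277 G=2] → run G
t=8: vr[A=3 B=3 D=6026/2501 E=1038/263 F=3578/1277 G=3578/1277] → run D
t=9: vr[A=3 B=3 E=1038/263 F=3578/1277 G=3578/1277] → run F
t=10: vr[A=3 B=3 E=1038/263 F=4602/1277 G=3578/1277] → run G
t=11: vr[A=3 B=3 E=1038/263 F=4602/1277 G=4602/1277] → run A
t=12: vr[A=4 B=3 E=1038/263 F=4602/1277 G=4602/1277] → run B
t=13: vr[A=4 B=4 E=1038/263 F=4602/1277 G=4602/1277] → run F
t=14: vr[A=4 B=4 E=1038/263 F=5626/1277 G=4602/1277] → run G
t=15: vr[A=4 B=4 E=1038/263 F=5626/1277 G=5626/1277] → run E
t=16: vr[A=4 B=4 E=1550/263 F=5626/1277 G=5626/1277] → run A
t=17: vr[A=5 B=4 E=1550/263 F=5626/1277 G=5626/1277] → run B
t=18: vr[A=5 B=5 E=1550/263 F=5626/1277 G=5626/1277] → run F
t=19: vr[A=5 B=5 E=1550/263 F=6650/1277 G=5626/1277] → run G
t=20: vr[A=5 B=5 E=1550/263 F=6650/1277 G=6650/1277] → run A
t=21: vr[A=6 B=5 E=1550/263 F=6650/1277 G=6650/1277] → run B
t=22: vr[A=6 B=6 E=1550/263 F=6650/1277 G=6650/1277] → run F
t=23: vr[A=6 B=6 E=1550/263 F=7674/1277 G=6650/1277] → run G
t=24: vr[A=6 B=6 E=1550/263 F=7674/1277 G=7674/1277] → run E
t=25: vr[A=6 B=6 F=7674/1277 G=7674/1277] → run A
t=26: vr[B=6 F=7674/1277 G=7674/1277] → run B
t=27: vr[F=7674/1277 G=7674/1277] → run F
t=28: vr[F=8698/1277 G=7674/1277] → run G
t=29: vr[F=8698/1277] → run F
t=30: vr[F=9722/1277] → run F
t=31: (idle)
t=32: (idle)
t=33: (idle)
t=34: (idle)
t=35: (idle)
t=36: (idle)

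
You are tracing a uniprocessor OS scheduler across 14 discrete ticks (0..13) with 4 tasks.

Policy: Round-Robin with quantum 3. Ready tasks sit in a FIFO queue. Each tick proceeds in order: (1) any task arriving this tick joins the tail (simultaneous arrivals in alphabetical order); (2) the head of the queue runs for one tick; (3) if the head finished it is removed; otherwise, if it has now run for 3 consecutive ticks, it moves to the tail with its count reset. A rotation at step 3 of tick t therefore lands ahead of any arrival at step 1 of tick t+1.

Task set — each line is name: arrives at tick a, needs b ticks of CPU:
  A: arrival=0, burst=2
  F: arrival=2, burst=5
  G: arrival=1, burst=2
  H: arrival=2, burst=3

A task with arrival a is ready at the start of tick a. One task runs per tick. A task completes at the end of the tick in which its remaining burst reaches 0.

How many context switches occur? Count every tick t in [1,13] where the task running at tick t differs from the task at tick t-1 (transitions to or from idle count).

context switches = 5

t=0: queue=[A] q_used=0 → run A
t=1: queue=[A,G] q_used=1 → run A
t=2: queue=[G,F,H] q_used=0 → run G
t=3: queue=[G,F,H] q_used=1 → run G
t=4: queue=[F,H] q_used=0 → run F
t=5: queue=[F,H] q_used=1 → run F
t=6: queue=[F,H] q_used=2 → run F
t=7: queue=[H,F] q_used=0 → run H
t=8: queue=[H,F] q_used=1 → run H
t=9: queue=[H,F] q_used=2 → run H
t=10: queue=[F] q_used=0 → run F
t=11: queue=[F] q_used=1 → run F
t=12: (idle)
t=13: (idle)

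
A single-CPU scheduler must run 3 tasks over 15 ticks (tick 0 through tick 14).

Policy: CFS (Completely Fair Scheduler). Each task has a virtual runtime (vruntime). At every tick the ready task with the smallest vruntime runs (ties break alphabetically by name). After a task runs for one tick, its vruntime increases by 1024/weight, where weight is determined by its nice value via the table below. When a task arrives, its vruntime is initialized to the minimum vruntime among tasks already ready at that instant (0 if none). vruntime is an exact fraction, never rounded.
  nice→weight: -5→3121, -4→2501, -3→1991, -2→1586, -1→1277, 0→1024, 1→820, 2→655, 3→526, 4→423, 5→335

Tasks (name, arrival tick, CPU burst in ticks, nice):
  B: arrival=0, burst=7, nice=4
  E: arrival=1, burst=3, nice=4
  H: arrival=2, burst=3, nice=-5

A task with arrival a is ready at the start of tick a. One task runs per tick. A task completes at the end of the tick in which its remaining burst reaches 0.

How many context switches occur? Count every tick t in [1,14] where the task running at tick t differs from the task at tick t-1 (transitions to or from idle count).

t=0: vr[B=0] → run B
t=1: vr[B=1024/423 E=1024/423] → run B
t=2: vr[B=2048/423 E=1024/423 H=1024/423] → run E
t=3: vr[B=2048/423 E=2048/423 H=1024/423] → run H
t=4: vr[B=2048/423 E=2048/423 H=3629056/1320183] → run H
t=5: vr[B=2048/423 E=2048/423 H=4062208/1320183] → run H
t=6: vr[B=2048/423 E=2048/423] → run B
t=7: vr[B=1024/141 E=2048/423] → run E
t=8: vr[B=1024/141 E=1024/141] → run B
t=9: vr[B=4096/423 E=1024/141] → run E
t=10: vr[B=4096/423] → run B
t=11: vr[B=5120/423] → run B
t=12: vr[B=2048/141] → run B
t=13: (idle)
t=14: (idle)

context switches = 8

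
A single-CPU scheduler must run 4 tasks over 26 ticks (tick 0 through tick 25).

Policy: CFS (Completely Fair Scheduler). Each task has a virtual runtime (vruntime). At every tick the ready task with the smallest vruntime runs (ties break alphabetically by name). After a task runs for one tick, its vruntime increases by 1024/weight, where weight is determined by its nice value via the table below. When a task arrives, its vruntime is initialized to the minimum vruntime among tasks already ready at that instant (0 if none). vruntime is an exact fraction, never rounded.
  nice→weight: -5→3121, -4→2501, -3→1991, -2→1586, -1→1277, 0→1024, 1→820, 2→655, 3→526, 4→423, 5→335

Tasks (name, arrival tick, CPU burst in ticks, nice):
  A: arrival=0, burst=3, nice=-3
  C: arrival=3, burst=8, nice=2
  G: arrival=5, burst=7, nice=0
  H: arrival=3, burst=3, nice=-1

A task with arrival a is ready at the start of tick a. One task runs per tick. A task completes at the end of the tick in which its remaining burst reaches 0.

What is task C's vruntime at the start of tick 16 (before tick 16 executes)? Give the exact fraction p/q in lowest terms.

t=0: vr[A=0] → run A
t=1: vr[A=1024/1991] → run A
t=2: vr[A=2048/1991] → run A
t=3: vr[C=0 H=0] → run C
t=4: vr[C=1024/655 H=0] → run H
t=5: vr[C=1024/655 G=1024/1277 H=1024/1277] → run G
t=6: vr[C=1024/655 G=2301/1277 H=1024/1277] → run H
t=7: vr[C=1024/655 G=2301/1277 H=2048/1277] → run C
t=8: vr[C=2048/655 G=2301/1277 H=2048/1277] → run H
t=9: vr[C=2048/655 G=2301/1277] → run G
t=10: vr[C=2048/655 G=3578/1277] → run G
t=11: vr[C=2048/655 G=4855/1277] → run C
t=12: vr[C=3072/655 G=4855/1277] → run G
t=13: vr[C=3072/655 G=6132/1277] → run C
t=14: vr[C=4096/655 G=6132/1277] → run G
t=15: vr[C=4096/655 G=7409/1277] → run G
t=16: vr[C=4096/655 G=8686/1277] → run C
t=17: vr[C=1024/131 G=8686/1277] → run G
t=18: vr[C=1024/131] → run C
t=19: vr[C=6144/655] → run C
t=20: vr[C=7168/655] → run C
t=21: (idle)
t=22: (idle)
t=23: (idle)
t=24: (idle)
t=25: (idle)

vruntime(C, start of tick 16) = 4096/655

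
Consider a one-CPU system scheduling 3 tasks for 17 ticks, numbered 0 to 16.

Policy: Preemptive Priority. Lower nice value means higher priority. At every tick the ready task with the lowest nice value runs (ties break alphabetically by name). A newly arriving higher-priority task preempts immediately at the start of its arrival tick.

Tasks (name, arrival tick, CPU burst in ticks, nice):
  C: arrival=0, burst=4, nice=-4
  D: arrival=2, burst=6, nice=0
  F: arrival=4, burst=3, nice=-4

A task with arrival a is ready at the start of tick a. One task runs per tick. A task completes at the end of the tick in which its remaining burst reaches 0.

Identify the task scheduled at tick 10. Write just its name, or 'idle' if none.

running at tick 10 = D

t=0: ready={C} → run C
t=1: ready={C} → run C
t=2: ready={C,D} → run C
t=3: ready={C,D} → run C
t=4: ready={D,F} → run F
t=5: ready={D,F} → run F
t=6: ready={D,F} → run F
t=7: ready={D} → run D
t=8: ready={D} → run D
t=9: ready={D} → run D
t=10: ready={D} → run D
t=11: ready={D} → run D
t=12: ready={D} → run D
t=13: (idle)
t=14: (idle)
t=15: (idle)
t=16: (idle)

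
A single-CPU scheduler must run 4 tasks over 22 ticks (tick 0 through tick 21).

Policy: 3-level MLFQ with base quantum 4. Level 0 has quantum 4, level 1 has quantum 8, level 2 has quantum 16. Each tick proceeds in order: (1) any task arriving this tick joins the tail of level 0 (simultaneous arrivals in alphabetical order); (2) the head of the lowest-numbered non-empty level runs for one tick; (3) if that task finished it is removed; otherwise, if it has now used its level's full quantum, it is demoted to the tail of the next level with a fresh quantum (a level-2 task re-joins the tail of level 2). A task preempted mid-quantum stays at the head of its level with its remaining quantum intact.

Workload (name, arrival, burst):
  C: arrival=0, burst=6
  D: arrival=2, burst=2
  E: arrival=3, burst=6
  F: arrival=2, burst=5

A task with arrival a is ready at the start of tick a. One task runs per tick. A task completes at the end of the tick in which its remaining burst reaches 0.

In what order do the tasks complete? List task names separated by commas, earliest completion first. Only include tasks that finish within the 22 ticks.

t=0: L0/L1/L2 = C/-/- → run C
t=1: L0/L1/L2 = C/-/- → run C
t=2: L0/L1/L2 = CDF/-/- → run C
t=3: L0/L1/L2 = CDFE/-/- → run C
t=4: L0/L1/L2 = DFE/C/- → run D
t=5: L0/L1/L2 = DFE/C/- → run D
t=6: L0/L1/L2 = FE/C/- → run F
t=7: L0/L1/L2 = FE/C/- → run F
t=8: L0/L1/L2 = FE/C/- → run F
t=9: L0/L1/L2 = FE/C/- → run F
t=10: L0/L1/L2 = E/CF/- → run E
t=11: L0/L1/L2 = E/CF/- → run E
t=12: L0/L1/L2 = E/CF/- → run E
t=13: L0/L1/L2 = E/CF/- → run E
t=14: L0/L1/L2 = -/CFE/- → run C
t=15: L0/L1/L2 = -/CFE/- → run C
t=16: L0/L1/L2 = -/FE/- → run F
t=17: L0/L1/L2 = -/E/- → run E
t=18: L0/L1/L2 = -/E/- → run E
t=19: (idle)
t=20: (idle)
t=21: (idle)

completion order = D, C, F, E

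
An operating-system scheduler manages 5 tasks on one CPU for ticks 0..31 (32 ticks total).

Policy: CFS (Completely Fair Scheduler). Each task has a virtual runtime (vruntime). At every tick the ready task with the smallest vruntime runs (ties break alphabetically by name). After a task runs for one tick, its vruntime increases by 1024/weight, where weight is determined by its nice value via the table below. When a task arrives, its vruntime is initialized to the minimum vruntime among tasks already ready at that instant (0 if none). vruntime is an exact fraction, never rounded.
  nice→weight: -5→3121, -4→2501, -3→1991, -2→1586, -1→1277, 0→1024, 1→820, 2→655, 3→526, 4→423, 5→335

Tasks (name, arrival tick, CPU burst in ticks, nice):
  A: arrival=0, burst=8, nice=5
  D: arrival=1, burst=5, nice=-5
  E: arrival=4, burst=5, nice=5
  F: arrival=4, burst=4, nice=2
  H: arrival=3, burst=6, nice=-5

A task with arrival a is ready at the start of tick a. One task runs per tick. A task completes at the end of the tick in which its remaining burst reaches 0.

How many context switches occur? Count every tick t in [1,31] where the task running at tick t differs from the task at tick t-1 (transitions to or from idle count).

t=0: vr[A=0] → run A
t=1: vr[A=1024/335 D=1024/335] → run A
t=2: vr[A=2048/335 D=1024/335] → run D
t=3: vr[A=2048/335 D=3538944/1045535 H=3538944/1045535] → run D
t=4: vr[A=2048/335 D=3881984/1045535 E=3538944/1045535 F=3538944/1045535 H=3538944/1045535] → run E
t=5: vr[A=2048/335 D=3881984/1045535 E=6734848/1045535 F=3538944/1045535 H=3538944/1045535] → run F
t=6: vr[A=2048/335 D=3881984/1045535 E=6734848/1045535 F=677727232/136965085 H=3538944/1045535] → run H
t=7: vr[A=2048/335 D=3881984/1045535 E=6734848/1045535 F=677727232/136965085 H=3881984/1045535] → run D
t=8: vr[A=2048/335 D=4225024/1045535 E=6734848/1045535 F=677727232/136965085 H=3881984/1045535] → run H
t=9: vr[A=2048/335 D=4225024/1045535 E=6734848/1045535 F=677727232/136965085 H=4225024/1045535] → run D
t=10: vr[A=2048/335 D=4568064/1045535 E=6734848/1045535 F=677727232/136965085 H=4225024/1045535] → run H
t=11: vr[A=2048/335 D=4568064/1045535 E=6734848/1045535 F=677727232/136965085 H=4568064/1045535] → run D
t=12: vr[A=2048/335 E=6734848/1045535 F=677727232/136965085 H=4568064/1045535] → run H
t=13: vr[A=2048/335 E=6734848/1045535 F=677727232/136965085 H=4911104/1045535] → run H
t=14: vr[A=2048/335 E=6734848/1045535 F=677727232/136965085 H=5254144/1045535] → run F
t=15: vr[A=2048/335 E=6734848/1045535 F=178370560/27393017 H=5254144/1045535] → run H
t=16: vr[A=2048/335 E=6734848/1045535 F=178370560/27393017] → run A
t=17: vr[A=3072/335 E=6734848/1045535 F=178370560/27393017] → run E
t=18: vr[A=3072/335 E=9930752/1045535 F=178370560/27393017] → run F
t=19: vr[A=3072/335 E=9930752/1045535 F=1105978368/136965085] → run F
t=20: vr[A=3072/335 E=9930752/1045535] → run A
t=21: vr[A=4096/335 E=9930752/1045535] → run E
t=22: vr[A=4096/335 E=13126656/1045535] → run A
t=23: vr[A=1024/67 E=13126656/1045535] → run E
t=24: vr[A=1024/67 E=3264512/209107] → run A
t=25: vr[A=6144/335 E=3264512/209107] → run E
t=26: vr[A=6144/335] → run A
t=27: vr[A=7168/335] → run A
t=28: (idle)
t=29: (idle)
t=30: (idle)
t=31: (idle)

context switches = 23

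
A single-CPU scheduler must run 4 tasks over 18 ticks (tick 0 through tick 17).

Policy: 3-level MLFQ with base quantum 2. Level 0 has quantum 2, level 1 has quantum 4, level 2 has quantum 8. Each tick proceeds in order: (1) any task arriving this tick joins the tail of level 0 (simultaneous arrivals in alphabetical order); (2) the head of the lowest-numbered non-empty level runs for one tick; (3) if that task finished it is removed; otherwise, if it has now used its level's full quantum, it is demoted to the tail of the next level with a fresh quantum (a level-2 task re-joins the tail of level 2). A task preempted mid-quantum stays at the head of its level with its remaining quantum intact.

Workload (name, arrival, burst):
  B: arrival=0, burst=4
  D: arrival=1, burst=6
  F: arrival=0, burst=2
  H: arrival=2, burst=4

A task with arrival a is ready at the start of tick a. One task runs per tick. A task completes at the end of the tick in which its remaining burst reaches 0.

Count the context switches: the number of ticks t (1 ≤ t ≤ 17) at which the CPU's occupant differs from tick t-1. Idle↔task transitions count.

context switches = 7

t=0: L0/L1/L2 = BF/-/- → run B
t=1: L0/L1/L2 = BFD/-/- → run B
t=2: L0/L1/L2 = FDH/B/- → run F
t=3: L0/L1/L2 = FDH/B/- → run F
t=4: L0/L1/L2 = DH/B/- → run D
t=5: L0/L1/L2 = DH/B/- → run D
t=6: L0/L1/L2 = H/BD/- → run H
t=7: L0/L1/L2 = H/BD/- → run H
t=8: L0/L1/L2 = -/BDH/- → run B
t=9: L0/L1/L2 = -/BDH/- → run B
t=10: L0/L1/L2 = -/DH/- → run D
t=11: L0/L1/L2 = -/DH/- → run D
t=12: L0/L1/L2 = -/DH/- → run D
t=13: L0/L1/L2 = -/DH/- → run D
t=14: L0/L1/L2 = -/H/- → run H
t=15: L0/L1/L2 = -/H/- → run H
t=16: (idle)
t=17: (idle)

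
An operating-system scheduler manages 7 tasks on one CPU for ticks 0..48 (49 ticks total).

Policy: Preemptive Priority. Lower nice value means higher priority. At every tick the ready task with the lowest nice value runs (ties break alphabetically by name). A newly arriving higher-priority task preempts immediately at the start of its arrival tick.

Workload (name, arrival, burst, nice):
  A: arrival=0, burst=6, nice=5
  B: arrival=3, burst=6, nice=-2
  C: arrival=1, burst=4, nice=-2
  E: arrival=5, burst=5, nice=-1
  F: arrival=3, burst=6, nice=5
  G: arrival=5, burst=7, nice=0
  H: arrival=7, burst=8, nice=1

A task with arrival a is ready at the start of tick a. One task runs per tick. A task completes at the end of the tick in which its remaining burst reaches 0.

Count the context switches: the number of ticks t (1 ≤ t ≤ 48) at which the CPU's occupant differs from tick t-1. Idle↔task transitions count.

t=0: ready={A} → run A
t=1: ready={A,C} → run C
t=2: ready={A,C} → run C
t=3: ready={A,B,C,F} → run B
t=4: ready={A,B,C,F} → run B
t=5: ready={A,B,C,E,F,G} → run B
t=6: ready={A,B,C,E,F,G} → run B
t=7: ready={A,B,C,E,F,G,H} → run B
t=8: ready={A,B,C,E,F,G,H} → run B
t=9: ready={A,C,E,F,G,H} → run C
t=10: ready={A,C,E,F,G,H} → run C
t=11: ready={A,E,F,G,H} → run E
t=12: ready={A,E,F,G,H} → run E
t=13: ready={A,E,F,G,H} → run E
t=14: ready={A,E,F,G,H} → run E
t=15: ready={A,E,F,G,H} → run E
t=16: ready={A,F,G,H} → run G
t=17: ready={A,F,G,H} → run G
t=18: ready={A,F,G,H} → run G
t=19: ready={A,F,G,H} → run G
t=20: ready={A,F,G,H} → run G
t=21: ready={A,F,G,H} → run G
t=22: ready={A,F,G,H} → run G
t=23: ready={A,F,H} → run H
t=24: ready={A,F,H} → run H
t=25: ready={A,F,H} → run H
t=26: ready={A,F,H} → run H
t=27: ready={A,F,H} → run H
t=28: ready={A,F,H} → run H
t=29: ready={A,F,H} → run H
t=30: ready={A,F,H} → run H
t=31: ready={A,F} → run A
t=32: ready={A,F} → run A
t=33: ready={A,F} → run A
t=34: ready={A,F} → run A
t=35: ready={A,F} → run A
t=36: ready={F} → run F
t=37: ready={F} → run F
t=38: ready={F} → run F
t=39: ready={F} → run F
t=40: ready={F} → run F
t=41: ready={F} → run F
t=42: (idle)
t=43: (idle)
t=44: (idle)
t=45: (idle)
t=46: (idle)
t=47: (idle)
t=48: (idle)

context switches = 9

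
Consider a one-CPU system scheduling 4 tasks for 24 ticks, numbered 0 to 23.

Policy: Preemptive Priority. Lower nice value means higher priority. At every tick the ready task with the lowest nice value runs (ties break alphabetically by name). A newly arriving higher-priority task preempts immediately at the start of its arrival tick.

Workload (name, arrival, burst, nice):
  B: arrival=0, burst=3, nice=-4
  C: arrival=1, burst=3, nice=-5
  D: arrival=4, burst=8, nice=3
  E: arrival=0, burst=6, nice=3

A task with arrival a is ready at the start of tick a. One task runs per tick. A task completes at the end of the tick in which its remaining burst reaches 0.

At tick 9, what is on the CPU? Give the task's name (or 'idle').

t=0: ready={B,E} → run B
t=1: ready={B,C,E} → run C
t=2: ready={B,C,E} → run C
t=3: ready={B,C,E} → run C
t=4: ready={B,D,E} → run B
t=5: ready={B,D,E} → run B
t=6: ready={D,E} → run D
t=7: ready={D,E} → run D
t=8: ready={D,E} → run D
t=9: ready={D,E} → run D
t=10: ready={D,E} → run D
t=11: ready={D,E} → run D
t=12: ready={D,E} → run D
t=13: ready={D,E} → run D
t=14: ready={E} → run E
t=15: ready={E} → run E
t=16: ready={E} → run E
t=17: ready={E} → run E
t=18: ready={E} → run E
t=19: ready={E} → run E
t=20: (idle)
t=21: (idle)
t=22: (idle)
t=23: (idle)

running at tick 9 = D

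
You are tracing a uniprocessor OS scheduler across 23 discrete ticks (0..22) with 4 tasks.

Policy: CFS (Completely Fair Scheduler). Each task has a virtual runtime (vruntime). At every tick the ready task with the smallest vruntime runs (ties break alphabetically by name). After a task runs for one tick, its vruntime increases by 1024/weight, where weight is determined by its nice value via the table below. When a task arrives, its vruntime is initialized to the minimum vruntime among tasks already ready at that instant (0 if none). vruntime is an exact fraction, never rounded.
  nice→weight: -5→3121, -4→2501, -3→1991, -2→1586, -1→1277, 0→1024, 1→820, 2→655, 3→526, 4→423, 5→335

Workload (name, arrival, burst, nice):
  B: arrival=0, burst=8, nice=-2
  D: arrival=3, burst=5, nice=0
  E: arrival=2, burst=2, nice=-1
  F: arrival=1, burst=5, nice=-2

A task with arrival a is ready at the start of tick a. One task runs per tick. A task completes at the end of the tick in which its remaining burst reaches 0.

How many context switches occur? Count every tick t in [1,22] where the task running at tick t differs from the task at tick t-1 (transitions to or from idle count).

context switches = 18

t=0: vr[B=0] → run B
t=1: vr[B=512/793 F=512/793] → run B
t=2: vr[B=1024/793 E=512/793 F=512/793] → run E
t=3: vr[B=1024/793 D=512/793 E=1465856/1012661 F=512/793] → run D
t=4: vr[B=1024/793 D=1305/793 E=1465856/1012661 F=512/793] → run F
t=5: vr[B=1024/793 D=1305/793 E=1465856/1012661 F=1024/793] → run B
t=6: vr[B=1536/793 D=1305/793 E=1465856/1012661 F=1024/793] → run F
t=7: vr[B=1536/793 D=1305/793 E=1465856/1012661 F=1536/793] → run E
t=8: vr[B=1536/793 D=1305/793 F=1536/793] → run D
t=9: vr[B=1536/793 D=2098/793 F=1536/793] → run B
t=10: vr[B=2048/793 D=2098/793 F=1536/793] → run F
t=11: vr[B=2048/793 D=2098/793 F=2048/793] → run B
t=12: vr[B=2560/793 D=2098/793 F=2048/793] → run F
t=13: vr[B=2560/793 D=2098/793 F=2560/793] → run D
t=14: vr[B=2560/793 D=2891/793 F=2560/793] → run B
t=15: vr[B=3072/793 D=2891/793 F=2560/793] → run F
t=16: vr[B=3072/793 D=2891/793] → run D
t=17: vr[B=3072/793 D=3684/793] → run B
t=18: vr[B=3584/793 D=3684/793] → run B
t=19: vr[D=3684/793] → run D
t=20: (idle)
t=21: (idle)
t=22: (idle)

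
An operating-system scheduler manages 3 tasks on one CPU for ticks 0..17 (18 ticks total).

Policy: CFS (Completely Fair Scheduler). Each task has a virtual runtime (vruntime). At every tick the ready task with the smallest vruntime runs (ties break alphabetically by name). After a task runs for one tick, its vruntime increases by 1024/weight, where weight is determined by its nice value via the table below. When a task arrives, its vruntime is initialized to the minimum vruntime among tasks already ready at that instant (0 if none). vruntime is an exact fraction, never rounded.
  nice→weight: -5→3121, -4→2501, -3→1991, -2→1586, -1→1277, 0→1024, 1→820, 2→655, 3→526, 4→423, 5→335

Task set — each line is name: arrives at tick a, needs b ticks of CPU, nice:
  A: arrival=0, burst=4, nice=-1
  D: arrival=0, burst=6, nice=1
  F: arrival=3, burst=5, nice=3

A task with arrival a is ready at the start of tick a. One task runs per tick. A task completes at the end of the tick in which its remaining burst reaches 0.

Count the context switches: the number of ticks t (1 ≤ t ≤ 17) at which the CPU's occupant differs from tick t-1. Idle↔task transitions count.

context switches = 12

t=0: vr[A=0 D=0] → run A
t=1: vr[A=1024/1277 D=0] → run D
t=2: vr[A=1024/1277 D=256/205] → run A
t=3: vr[A=2048/1277 D=256/205 F=256/205] → run D
t=4: vr[A=2048/1277 D=512/205 F=256/205] → run F
t=5: vr[A=2048/1277 D=512/205 F=172288/53915] → run A
t=6: vr[A=3072/1277 D=512/205 F=172288/53915] → run A
t=7: vr[D=512/205 F=172288/53915] → run D
t=8: vr[D=768/205 F=172288/53915] → run F
t=9: vr[D=768/205 F=277248/53915] → run D
t=10: vr[D=1024/205 F=277248/53915] → run D
t=11: vr[D=256/41 F=277248/53915] → run F
t=12: vr[D=256/41 F=382208/53915] → run D
t=13: vr[F=382208/53915] → run F
t=14: vr[F=487168/53915] → run F
t=15: (idle)
t=16: (idle)
t=17: (idle)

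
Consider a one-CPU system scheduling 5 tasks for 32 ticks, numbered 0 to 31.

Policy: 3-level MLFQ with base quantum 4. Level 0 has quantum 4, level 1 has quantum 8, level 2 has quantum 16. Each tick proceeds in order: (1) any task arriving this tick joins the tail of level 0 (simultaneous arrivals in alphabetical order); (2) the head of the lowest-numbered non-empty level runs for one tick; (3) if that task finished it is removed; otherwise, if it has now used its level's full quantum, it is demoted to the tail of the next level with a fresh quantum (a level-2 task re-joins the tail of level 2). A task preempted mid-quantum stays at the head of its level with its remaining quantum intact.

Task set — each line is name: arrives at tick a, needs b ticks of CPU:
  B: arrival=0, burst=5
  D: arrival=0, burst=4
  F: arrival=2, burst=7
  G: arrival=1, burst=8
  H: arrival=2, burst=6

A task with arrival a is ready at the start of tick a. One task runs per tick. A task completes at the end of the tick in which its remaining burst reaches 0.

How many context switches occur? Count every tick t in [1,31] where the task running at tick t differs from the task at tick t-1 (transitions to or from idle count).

context switches = 9

t=0: L0/L1/L2 = BD/-/- → run B
t=1: L0/L1/L2 = BDG/-/- → run B
t=2: L0/L1/L2 = BDGFH/-/- → run B
t=3: L0/L1/L2 = BDGFH/-/- → run B
t=4: L0/L1/L2 = DGFH/B/- → run D
t=5: L0/L1/L2 = DGFH/B/- → run D
t=6: L0/L1/L2 = DGFH/B/- → run D
t=7: L0/L1/L2 = DGFH/B/- → run D
t=8: L0/L1/L2 = GFH/B/- → run G
t=9: L0/L1/L2 = GFH/B/- → run G
t=10: L0/L1/L2 = GFH/B/- → run G
t=11: L0/L1/L2 = GFH/B/- → run G
t=12: L0/L1/L2 = FH/BG/- → run F
t=13: L0/L1/L2 = FH/BG/- → run F
t=14: L0/L1/L2 = FH/BG/- → run F
t=15: L0/L1/L2 = FH/BG/- → run F
t=16: L0/L1/L2 = H/BGF/- → run H
t=17: L0/L1/L2 = H/BGF/- → run H
t=18: L0/L1/L2 = H/BGF/- → run H
t=19: L0/L1/L2 = H/BGF/- → run H
t=20: L0/L1/L2 = -/BGFH/- → run B
t=21: L0/L1/L2 = -/GFH/- → run G
t=22: L0/L1/L2 = -/GFH/- → run G
t=23: L0/L1/L2 = -/GFH/- → run G
t=24: L0/L1/L2 = -/GFH/- → run G
t=25: L0/L1/L2 = -/FH/- → run F
t=26: L0/L1/L2 = -/FH/- → run F
t=27: L0/L1/L2 = -/FH/- → run F
t=28: L0/L1/L2 = -/H/- → run H
t=29: L0/L1/L2 = -/H/- → run H
t=30: (idle)
t=31: (idle)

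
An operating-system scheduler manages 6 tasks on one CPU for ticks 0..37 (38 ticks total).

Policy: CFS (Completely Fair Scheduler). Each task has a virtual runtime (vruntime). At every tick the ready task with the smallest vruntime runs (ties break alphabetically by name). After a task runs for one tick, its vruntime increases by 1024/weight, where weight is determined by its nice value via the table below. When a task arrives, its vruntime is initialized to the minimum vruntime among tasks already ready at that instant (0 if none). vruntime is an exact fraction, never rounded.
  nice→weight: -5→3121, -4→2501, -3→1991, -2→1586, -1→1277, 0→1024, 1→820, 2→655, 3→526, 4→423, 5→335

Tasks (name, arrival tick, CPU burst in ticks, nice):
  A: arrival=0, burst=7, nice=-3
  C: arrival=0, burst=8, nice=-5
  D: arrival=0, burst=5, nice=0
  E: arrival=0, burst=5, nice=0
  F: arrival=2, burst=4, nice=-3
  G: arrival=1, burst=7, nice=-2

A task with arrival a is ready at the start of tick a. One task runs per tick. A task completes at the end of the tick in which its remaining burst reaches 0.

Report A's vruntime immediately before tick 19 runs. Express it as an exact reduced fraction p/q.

vruntime(A, start of tick 19) = 4096/1991

t=0: vr[A=0 C=0 D=0 E=0] → run A
t=1: vr[A=1024/1991 C=0 D=0 E=0 G=0] → run C
t=2: vr[A=1024/1991 C=1024/3121 D=0 E=0 F=0 G=0] → run D
t=3: vr[A=1024/1991 C=1024/3121 D=1 E=0 F=0 G=0] → run E
t=4: vr[A=1024/1991 C=1024/3121 D=1 E=1 F=0 G=0] → run F
t=5: vr[A=1024/1991 C=1024/3121 D=1 E=1 F=1024/1991 G=0] → run G
t=6: vr[A=1024/1991 C=1024/3121 D=1 E=1 F=1024/1991 G=512/793] → run C
t=7: vr[A=1024/1991 C=2048/3121 D=1 E=1 F=1024/1991 G=512/793] → run A
t=8: vr[A=2048/1991 C=2048/3121 D=1 E=1 F=1024/1991 G=512/793] → run F
t=9: vr[A=2048/1991 C=2048/3121 D=1 E=1 F=2048/1991 G=512/793] → run G
t=10: vr[A=2048/1991 C=2048/3121 D=1 E=1 F=2048/1991 G=1024/793] → run C
t=11: vr[A=2048/1991 C=3072/3121 D=1 E=1 F=2048/1991 G=1024/793] → run C
t=12: vr[A=2048/1991 C=4096/3121 D=1 E=1 F=2048/1991 G=1024/793] → run D
t=13: vr[A=2048/1991 C=4096/3121 D=2 E=1 F=2048/1991 G=1024/793] → run E
t=14: vr[A=2048/1991 C=4096/3121 D=2 E=2 F=2048/1991 G=1024/793] → run A
t=15: vr[A=3072/1991 C=4096/3121 D=2 E=2 F=2048/1991 G=1024/793] → run F
t=16: vr[A=3072/1991 C=4096/3121 D=2 E=2 F=3072/1991 G=1024/793] → run G
t=17: vr[A=3072/1991 C=4096/3121 D=2 E=2 F=3072/1991 G=1536/793] → run C
t=18: vr[A=3072/1991 C=5120/3121 D=2 E=2 F=3072/1991 G=1536/793] → run A
t=19: vr[A=4096/1991 C=5120/3121 D=2 E=2 F=3072/1991 G=1536/793] → run F
t=20: vr[A=4096/1991 C=5120/3121 D=2 E=2 G=1536/793] → run C
t=21: vr[A=4096/1991 C=6144/3121 D=2 E=2 G=1536/793] → run G
t=22: vr[A=4096/1991 C=6144/3121 D=2 E=2 G=2048/793] → run C
t=23: vr[A=4096/1991 C=7168/3121 D=2 E=2 G=2048/793] → run D
t=24: vr[A=4096/1991 C=7168/3121 D=3 E=2 G=2048/793] → run E
t=25: vr[A=4096/1991 C=7168/3121 D=3 E=3 G=2048/793] → run A
t=26: vr[A=5120/1991 C=7168/3121 D=3 E=3 G=2048/793] → run C
t=27: vr[A=5120/1991 D=3 E=3 G=2048/793] → run A
t=28: vr[A=6144/1991 D=3 E=3 G=2048/793] → run G
t=29: vr[A=6144/1991 D=3 E=3 G=2560/793] → run D
t=30: vr[A=6144/1991 D=4 E=3 G=2560/793] → run E
t=31: vr[A=6144/1991 D=4 E=4 G=2560/793] → run A
t=32: vr[D=4 E=4 G=2560/793] → run G
t=33: vr[D=4 E=4 G=3072/793] → run G
t=34: vr[D=4 E=4] → run D
t=35: vr[E=4] → run E
t=36: (idle)
t=37: (idle)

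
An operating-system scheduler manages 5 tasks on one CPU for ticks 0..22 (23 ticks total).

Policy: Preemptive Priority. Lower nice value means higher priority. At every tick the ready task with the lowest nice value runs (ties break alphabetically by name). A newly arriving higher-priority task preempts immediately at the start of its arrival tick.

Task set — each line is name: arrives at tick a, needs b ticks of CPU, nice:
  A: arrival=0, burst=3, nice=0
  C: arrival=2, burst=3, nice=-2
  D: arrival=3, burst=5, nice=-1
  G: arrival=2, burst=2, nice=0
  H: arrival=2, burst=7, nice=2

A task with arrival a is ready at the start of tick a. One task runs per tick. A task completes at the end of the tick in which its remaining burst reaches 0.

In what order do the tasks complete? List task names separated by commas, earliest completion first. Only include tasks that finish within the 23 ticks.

completion order = C, D, A, G, H

t=0: ready={A} → run A
t=1: ready={A} → run A
t=2: ready={A,C,G,H} → run C
t=3: ready={A,C,D,G,H} → run C
t=4: ready={A,C,D,G,H} → run C
t=5: ready={A,D,G,H} → run D
t=6: ready={A,D,G,H} → run D
t=7: ready={A,D,G,H} → run D
t=8: ready={A,D,G,H} → run D
t=9: ready={A,D,G,H} → run D
t=10: ready={A,G,H} → run A
t=11: ready={G,H} → run G
t=12: ready={G,H} → run G
t=13: ready={H} → run H
t=14: ready={H} → run H
t=15: ready={H} → run H
t=16: ready={H} → run H
t=17: ready={H} → run H
t=18: ready={H} → run H
t=19: ready={H} → run H
t=20: (idle)
t=21: (idle)
t=22: (idle)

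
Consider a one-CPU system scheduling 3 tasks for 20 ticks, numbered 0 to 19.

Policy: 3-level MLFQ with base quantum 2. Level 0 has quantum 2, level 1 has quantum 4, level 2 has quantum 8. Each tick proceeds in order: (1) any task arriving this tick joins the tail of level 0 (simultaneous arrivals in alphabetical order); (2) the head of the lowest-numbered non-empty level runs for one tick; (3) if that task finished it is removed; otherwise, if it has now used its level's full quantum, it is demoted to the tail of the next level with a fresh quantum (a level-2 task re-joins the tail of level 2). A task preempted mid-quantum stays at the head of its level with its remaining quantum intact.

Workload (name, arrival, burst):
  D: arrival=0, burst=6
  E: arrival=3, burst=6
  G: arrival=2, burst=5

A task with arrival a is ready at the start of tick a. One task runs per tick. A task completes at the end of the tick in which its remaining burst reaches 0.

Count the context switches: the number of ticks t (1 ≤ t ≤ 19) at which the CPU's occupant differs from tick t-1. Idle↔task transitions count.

t=0: L0/L1/L2 = D/-/- → run D
t=1: L0/L1/L2 = D/-/- → run D
t=2: L0/L1/L2 = G/D/- → run G
t=3: L0/L1/L2 = GE/D/- → run G
t=4: L0/L1/L2 = E/DG/- → run E
t=5: L0/L1/L2 = E/DG/- → run E
t=6: L0/L1/L2 = -/DGE/- → run D
t=7: L0/L1/L2 = -/DGE/- → run D
t=8: L0/L1/L2 = -/DGE/- → run D
t=9: L0/L1/L2 = -/DGE/- → run D
t=10: L0/L1/L2 = -/GE/- → run G
t=11: L0/L1/L2 = -/GE/- → run G
t=12: L0/L1/L2 = -/GE/- → run G
t=13: L0/L1/L2 = -/E/- → run E
t=14: L0/L1/L2 = -/E/- → run E
t=15: L0/L1/L2 = -/E/- → run E
t=16: L0/L1/L2 = -/E/- → run E
t=17: (idle)
t=18: (idle)
t=19: (idle)

context switches = 6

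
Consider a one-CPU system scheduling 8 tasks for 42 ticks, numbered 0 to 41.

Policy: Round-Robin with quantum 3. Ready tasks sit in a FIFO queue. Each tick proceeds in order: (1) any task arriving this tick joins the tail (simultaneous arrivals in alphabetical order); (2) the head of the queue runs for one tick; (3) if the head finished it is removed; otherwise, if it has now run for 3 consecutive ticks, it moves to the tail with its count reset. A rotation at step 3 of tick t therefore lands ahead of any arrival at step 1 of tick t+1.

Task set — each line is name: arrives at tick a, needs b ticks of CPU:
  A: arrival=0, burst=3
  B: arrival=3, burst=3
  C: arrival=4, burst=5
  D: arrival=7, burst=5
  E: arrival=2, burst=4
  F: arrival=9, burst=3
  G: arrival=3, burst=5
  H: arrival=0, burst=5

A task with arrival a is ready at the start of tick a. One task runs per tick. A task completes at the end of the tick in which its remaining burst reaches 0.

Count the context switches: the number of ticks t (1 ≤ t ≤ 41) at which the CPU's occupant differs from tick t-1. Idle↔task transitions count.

t=0: queue=[A,H] q_used=0 → run A
t=1: queue=[A,H] q_used=1 → run A
t=2: queue=[A,H,E] q_used=2 → run A
t=3: queue=[H,E,B,G] q_used=0 → run H
t=4: queue=[H,E,B,G,C] q_used=1 → run H
t=5: queue=[H,E,B,G,C] q_used=2 → run H
t=6: queue=[E,B,G,C,H] q_used=0 → run E
t=7: queue=[E,B,G,C,H,D] q_used=1 → run E
t=8: queue=[E,B,G,C,H,D] q_used=2 → run E
t=9: queue=[B,G,C,H,D,E,F] q_used=0 → run B
t=10: queue=[B,G,C,H,D,E,F] q_used=1 → run B
t=11: queue=[B,G,C,H,D,E,F] q_used=2 → run B
t=12: queue=[G,C,H,D,E,F] q_used=0 → run G
t=13: queue=[G,C,H,D,E,F] q_used=1 → run G
t=14: queue=[G,C,H,D,E,F] q_used=2 → run G
t=15: queue=[C,H,D,E,F,G] q_used=0 → run C
t=16: queue=[C,H,D,E,F,G] q_used=1 → run C
t=17: queue=[C,H,D,E,F,G] q_used=2 → run C
t=18: queue=[H,D,E,F,G,C] q_used=0 → run H
t=19: queue=[H,D,E,F,G,C] q_used=1 → run H
t=20: queue=[D,E,F,G,C] q_used=0 → run D
t=21: queue=[D,E,F,G,C] q_used=1 → run D
t=22: queue=[D,E,F,G,C] q_used=2 → run D
t=23: queue=[E,F,G,C,D] q_used=0 → run E
t=24: queue=[F,G,C,D] q_used=0 → run F
t=25: queue=[F,G,C,D] q_used=1 → run F
t=26: queue=[F,G,C,D] q_used=2 → run F
t=27: queue=[G,C,D] q_used=0 → run G
t=28: queue=[G,C,D] q_used=1 → run G
t=29: queue=[C,D] q_used=0 → run C
t=30: queue=[C,D] q_used=1 → run C
t=31: queue=[D] q_used=0 → run D
t=32: queue=[D] q_used=1 → run D
t=33: (idle)
t=34: (idle)
t=35: (idle)
t=36: (idle)
t=37: (idle)
t=38: (idle)
t=39: (idle)
t=40: (idle)
t=41: (idle)

context switches = 13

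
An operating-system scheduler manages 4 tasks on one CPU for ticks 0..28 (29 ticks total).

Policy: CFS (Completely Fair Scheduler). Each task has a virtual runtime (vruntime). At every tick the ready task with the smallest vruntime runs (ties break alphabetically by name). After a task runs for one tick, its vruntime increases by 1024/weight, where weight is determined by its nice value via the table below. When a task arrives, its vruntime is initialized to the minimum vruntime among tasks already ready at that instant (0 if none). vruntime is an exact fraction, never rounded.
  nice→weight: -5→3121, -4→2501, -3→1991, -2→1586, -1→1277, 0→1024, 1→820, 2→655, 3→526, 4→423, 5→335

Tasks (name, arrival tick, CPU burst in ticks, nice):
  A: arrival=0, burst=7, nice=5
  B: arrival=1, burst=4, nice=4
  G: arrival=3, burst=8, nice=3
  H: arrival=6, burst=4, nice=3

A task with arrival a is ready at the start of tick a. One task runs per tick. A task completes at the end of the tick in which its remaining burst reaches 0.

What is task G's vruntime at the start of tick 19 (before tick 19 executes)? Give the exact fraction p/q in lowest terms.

t=0: vr[A=0] → run A
t=1: vr[A=1024/335 B=1024/335] → run A
t=2: vr[A=2048/335 B=1024/335] → run B
t=3: vr[A=2048/335 B=776192/141705 G=776192/141705] → run B
t=4: vr[A=2048/335 B=1119232/141705 G=776192/141705] → run G
t=5: vr[A=2048/335 B=1119232/141705 G=276691456/37268415] → run A
t=6: vr[A=3072/335 B=1119232/141705 G=276691456/37268415 H=276691456/37268415] → run G
t=7: vr[A=3072/335 B=1119232/141705 G=349244416/37268415 H=276691456/37268415] → run H
t=8: vr[A=3072/335 B=1119232/141705 G=349244416/37268415 H=349244416/37268415] → run B
t=9: vr[A=3072/335 B=487424/47235 G=349244416/37268415 H=349244416/37268415] → run A
t=10: vr[A=4096/335 B=487424/47235 G=349244416/37268415 H=349244416/37268415] → run G
t=11: vr[A=4096/335 B=487424/47235 G=421797376/37268415 H=349244416/37268415] → run H
t=12: vr[A=4096/335 B=487424/47235 G=421797376/37268415 H=421797376/37268415] → run B
t=13: vr[A=4096/335 G=421797376/37268415 H=421797376/37268415] → run G
t=14: vr[A=4096/335 G=494350336/37268415 H=421797376/37268415] → run H
t=15: vr[A=4096/335 G=494350336/37268415 H=494350336/37268415] → run A
t=16: vr[A=1024/67 G=494350336/37268415 H=494350336/37268415] → run G
t=17: vr[A=1024/67 G=566903296/37268415 H=494350336/37268415] → run H
t=18: vr[A=1024/67 G=566903296/37268415] → run G
t=19: vr[A=1024/67 G=639456256/37268415] → run A
t=20: vr[A=6144/335 G=639456256/37268415] → run G
t=21: vr[A=6144/335 G=712009216/37268415] → run A
t=22: vr[G=712009216/37268415] → run G
t=23: (idle)
t=24: (idle)
t=25: (idle)
t=26: (idle)
t=27: (idle)
t=28: (idle)

vruntime(G, start of tick 19) = 639456256/37268415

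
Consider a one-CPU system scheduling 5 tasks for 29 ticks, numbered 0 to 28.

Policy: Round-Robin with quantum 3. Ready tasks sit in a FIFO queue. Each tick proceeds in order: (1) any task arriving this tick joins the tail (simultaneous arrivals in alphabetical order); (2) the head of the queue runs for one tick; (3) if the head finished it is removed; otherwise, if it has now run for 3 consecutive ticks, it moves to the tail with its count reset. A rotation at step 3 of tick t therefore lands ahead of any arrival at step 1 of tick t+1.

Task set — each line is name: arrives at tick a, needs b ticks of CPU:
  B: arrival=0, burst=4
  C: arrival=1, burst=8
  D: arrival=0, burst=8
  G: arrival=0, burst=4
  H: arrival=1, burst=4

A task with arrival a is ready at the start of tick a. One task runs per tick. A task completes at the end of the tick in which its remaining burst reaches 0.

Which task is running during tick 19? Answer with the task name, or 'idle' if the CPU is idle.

t=0: queue=[B,D,G] q_used=0 → run B
t=1: queue=[B,D,G,C,H] q_used=1 → run B
t=2: queue=[B,D,G,C,H] q_used=2 → run B
t=3: queue=[D,G,C,H,B] q_used=0 → run D
t=4: queue=[D,G,C,H,B] q_used=1 → run D
t=5: queue=[D,G,C,H,B] q_used=2 → run D
t=6: queue=[G,C,H,B,D] q_used=0 → run G
t=7: queue=[G,C,H,B,D] q_used=1 → run G
t=8: queue=[G,C,H,B,D] q_used=2 → run G
t=9: queue=[C,H,B,D,G] q_used=0 → run C
t=10: queue=[C,H,B,D,G] q_used=1 → run C
t=11: queue=[C,H,B,D,G] q_used=2 → run C
t=12: queue=[H,B,D,G,C] q_used=0 → run H
t=13: queue=[H,B,D,G,C] q_used=1 → run H
t=14: queue=[H,B,D,G,C] q_used=2 → run H
t=15: queue=[B,D,G,C,H] q_used=0 → run B
t=16: queue=[D,G,C,H] q_used=0 → run D
t=17: queue=[D,G,C,H] q_used=1 → run D
t=18: queue=[D,G,C,H] q_used=2 → run D
t=19: queue=[G,C,H,D] q_used=0 → run G
t=20: queue=[C,H,D] q_used=0 → run C
t=21: queue=[C,H,D] q_used=1 → run C
t=22: queue=[C,H,D] q_used=2 → run C
t=23: queue=[H,D,C] q_used=0 → run H
t=24: queue=[D,C] q_used=0 → run D
t=25: queue=[D,C] q_used=1 → run D
t=26: queue=[C] q_used=0 → run C
t=27: queue=[C] q_used=1 → run C
t=28: (idle)

running at tick 19 = G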